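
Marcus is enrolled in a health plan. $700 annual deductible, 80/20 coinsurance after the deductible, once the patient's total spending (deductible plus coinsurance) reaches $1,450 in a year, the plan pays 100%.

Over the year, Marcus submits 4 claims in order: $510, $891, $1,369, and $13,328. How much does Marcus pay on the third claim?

$273.80

Bill 1, $510: all of it applies to the deductible. Cost to patient: $510. OOP to date $510.
Bill 2, $891: $190 to deductible, leaving $701; coinsurance $701 × 20% = $140.20. Patient owes $330.20 (running OOP $840.20).
Bill 3, $1,369: 20% coinsurance on $1,369 = $273.80. Patient owes $273.80 (running OOP $1,114).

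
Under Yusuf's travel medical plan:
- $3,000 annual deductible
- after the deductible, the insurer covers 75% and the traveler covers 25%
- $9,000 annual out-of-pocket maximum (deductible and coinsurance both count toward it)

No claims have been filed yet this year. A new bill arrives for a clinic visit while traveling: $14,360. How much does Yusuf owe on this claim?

$5,840

The full $3,000 deductible is still open; $3,000 of this bill applies to it.
That leaves $14,360 − $3,000 = $11,360 for coinsurance.
Coinsurance: $11,360 × 25% = $2,840.
So the traveler owes $3,000 + $2,840 = $5,840 before any cap.
Year-to-date out-of-pocket becomes $0 + $5,840 = $5,840, still under the $9,000 maximum, so no cap applies.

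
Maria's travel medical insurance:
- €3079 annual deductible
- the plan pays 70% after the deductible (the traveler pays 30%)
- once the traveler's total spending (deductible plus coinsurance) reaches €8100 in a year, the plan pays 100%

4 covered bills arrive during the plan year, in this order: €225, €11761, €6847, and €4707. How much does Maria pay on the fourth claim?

€294.80

Claim 1 — €225: fully absorbed by the deductible. Traveler owes €225 (running OOP €225).
Claim 2 — €11761: €2854 to deductible, leaving €8907; 30% of €8907 = €2672.10. Cost to traveler: €5526.10. OOP to date €5751.10.
Claim 3 — €6847: deductible met; 30% of €6847 = €2054.10. Traveler owes €2054.10 (running OOP €7805.20).
Claim 4 — €4707: deductible already satisfied, so traveler's share is 30% × €4707 = €1412.10. That would push OOP to €9217.30, over the €8100 cap, so traveler pays €8100 − €7805.20 = €294.80.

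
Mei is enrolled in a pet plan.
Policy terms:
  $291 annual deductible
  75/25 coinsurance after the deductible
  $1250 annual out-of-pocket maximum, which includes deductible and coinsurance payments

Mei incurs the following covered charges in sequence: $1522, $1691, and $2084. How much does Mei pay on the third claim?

Claim 1 ($1522): $291 to deductible, leaving $1231; owner's 25% is $307.75. Cost to owner: $598.75. OOP to date $598.75.
Claim 2 ($1691): deductible met; 25% of $1691 = $422.75. Owner pays $422.75; OOP now $1021.50.
Claim 3 ($2084): deductible met; 25% of $2084 = $521. OOP would hit $1542.50 > $1250, so the cap limits the owner to $1250 − $1021.50 = $228.50.

$228.50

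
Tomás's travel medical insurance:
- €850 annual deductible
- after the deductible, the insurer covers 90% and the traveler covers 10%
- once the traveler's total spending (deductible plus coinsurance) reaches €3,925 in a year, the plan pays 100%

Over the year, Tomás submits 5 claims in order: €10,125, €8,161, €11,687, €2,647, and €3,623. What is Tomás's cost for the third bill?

Claim 1 (€10,125): €850 to deductible, leaving €9,275; traveler's 10% is €927.50. Cost to traveler: €1,777.50. OOP to date €1,777.50.
Claim 2 (€8,161): 10% coinsurance on €8,161 = €816.10. Traveler pays €816.10; OOP now €2,593.60.
Claim 3 (€11,687): deductible already satisfied, so traveler's share is 10% × €11,687 = €1,168.70. Cost to traveler: €1,168.70. OOP to date €3,762.30.

€1,168.70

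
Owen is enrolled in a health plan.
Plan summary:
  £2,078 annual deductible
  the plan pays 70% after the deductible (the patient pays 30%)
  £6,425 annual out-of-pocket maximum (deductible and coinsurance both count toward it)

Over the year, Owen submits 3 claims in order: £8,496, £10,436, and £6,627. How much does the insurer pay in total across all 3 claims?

£19,134

Claim 1 (£8,496): deductible takes £2,078, £6,418 remains; coinsurance £6,418 × 30% = £1,925.40. Cost to patient: £4,003.40. OOP to date £4,003.40. Plan pays £8,496 − £4,003.40 = £4,492.60.
Claim 2 (£10,436): 30% coinsurance on £10,436 = £3,130.80. Adding that to £4,003.40 gives £7,134.20, past the £6,425 cap; patient pays only £6,425 − £4,003.40 = £2,421.60. Plan pays £10,436 − £2,421.60 = £8,014.40.
Claim 3 (£6,627): deductible met; 30% of £6,627 = £1,988.10. OOP would hit £8,413.10 > £6,425, so the cap limits the patient to £6,425 − £6,425 = £0. Plan pays £6,627 − £0 = £6,627.
Insurer total: £4,492.60 + £8,014.40 + £6,627 = £19,134.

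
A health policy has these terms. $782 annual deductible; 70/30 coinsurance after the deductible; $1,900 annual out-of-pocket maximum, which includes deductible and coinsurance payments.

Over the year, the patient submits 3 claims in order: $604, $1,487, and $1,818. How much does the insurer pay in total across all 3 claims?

$2,188.90

Bill 1, $604: fully absorbed by the deductible. Patient pays $604; OOP now $604. Plan pays $604 − $604 = $0.
Bill 2, $1,487: deductible takes $178, $1,309 remains; patient's 30% is $392.70. Patient pays $570.70; OOP now $1,174.70. Insurer: $1,487 − $570.70 = $916.30.
Bill 3, $1,818: 30% coinsurance on $1,818 = $545.40. Patient owes $545.40 (running OOP $1,720.10). Insurer: $1,818 − $545.40 = $1,272.60.
Insurer total = bills − patient's total = $3,909 − $1,720.10 = $2,188.90.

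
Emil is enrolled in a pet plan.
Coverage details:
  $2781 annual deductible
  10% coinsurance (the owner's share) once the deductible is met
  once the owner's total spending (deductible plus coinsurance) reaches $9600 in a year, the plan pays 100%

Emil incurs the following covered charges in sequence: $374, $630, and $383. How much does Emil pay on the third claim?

Bill 1, $374: all of it applies to the deductible. Owner owes $374 (running OOP $374).
Bill 2, $630: all of it applies to the deductible. Owner owes $630 (running OOP $1004).
Bill 3, $383: fully absorbed by the deductible. Owner pays $383; OOP now $1387.

$383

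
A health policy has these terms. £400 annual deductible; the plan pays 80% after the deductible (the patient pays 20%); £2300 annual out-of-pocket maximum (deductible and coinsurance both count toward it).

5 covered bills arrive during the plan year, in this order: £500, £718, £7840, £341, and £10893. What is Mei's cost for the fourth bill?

£68.20

Claim 1 — £500: deductible takes £400, £100 remains; patient's 20% is £20. Patient owes £420 (running OOP £420).
Claim 2 — £718: deductible met; 20% of £718 = £143.60. Patient owes £143.60 (running OOP £563.60).
Claim 3 — £7840: 20% coinsurance on £7840 = £1568. Cost to patient: £1568. OOP to date £2131.60.
Claim 4 — £341: 20% coinsurance on £341 = £68.20. Cost to patient: £68.20. OOP to date £2199.80.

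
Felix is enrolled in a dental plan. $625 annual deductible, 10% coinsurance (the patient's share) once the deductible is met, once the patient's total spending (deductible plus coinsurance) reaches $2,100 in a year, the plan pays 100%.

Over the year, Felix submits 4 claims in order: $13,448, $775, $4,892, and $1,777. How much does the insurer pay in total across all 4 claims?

$18,792

Claim 1 — $13,448: $625 to deductible, leaving $12,823; patient's 10% is $1,282.30. Cost to patient: $1,907.30. OOP to date $1,907.30. Plan pays $13,448 − $1,907.30 = $11,540.70.
Claim 2 — $775: deductible already satisfied, so patient's share is 10% × $775 = $77.50. Patient pays $77.50; OOP now $1,984.80. Plan pays $775 − $77.50 = $697.50.
Claim 3 — $4,892: 10% coinsurance on $4,892 = $489.20. That would push OOP to $2,474, over the $2,100 cap, so patient pays $2,100 − $1,984.80 = $115.20. Insurer: $4,892 − $115.20 = $4,776.80.
Claim 4 — $1,777: deductible already satisfied, so patient's share is 10% × $1,777 = $177.70. That would push OOP to $2,277.70, over the $2,100 cap, so patient pays $2,100 − $2,100 = $0. Plan pays $1,777 − $0 = $1,777.
Insurer total = bills − patient's total = $20,892 − $2,100 = $18,792.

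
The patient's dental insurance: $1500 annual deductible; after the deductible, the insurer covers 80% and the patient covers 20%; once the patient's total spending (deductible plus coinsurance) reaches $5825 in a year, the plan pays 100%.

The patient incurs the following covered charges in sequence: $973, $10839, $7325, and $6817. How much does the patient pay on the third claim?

$1465

#1 ($973): entire amount goes to the deductible. Cost to patient: $973. OOP to date $973.
#2 ($10839): $527 finishes the deductible; $10312 goes to coinsurance; 20% of $10312 = $2062.40. Patient owes $2589.40 (running OOP $3562.40).
#3 ($7325): deductible met; 20% of $7325 = $1465. Patient pays $1465; OOP now $5027.40.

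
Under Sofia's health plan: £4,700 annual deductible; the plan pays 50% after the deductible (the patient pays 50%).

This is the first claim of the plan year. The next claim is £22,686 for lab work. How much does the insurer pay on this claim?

Deductible not yet touched, so the first £4,700 of the bill goes to the deductible.
That leaves £22,686 − £4,700 = £17,986 for coinsurance.
50% of £17,986 = £8,993 falls to the patient.
That puts the patient's cost at £4,700 + £8,993 = £13,693.
The insurer covers the remainder: £22,686 − £13,693 = £8,993.

£8,993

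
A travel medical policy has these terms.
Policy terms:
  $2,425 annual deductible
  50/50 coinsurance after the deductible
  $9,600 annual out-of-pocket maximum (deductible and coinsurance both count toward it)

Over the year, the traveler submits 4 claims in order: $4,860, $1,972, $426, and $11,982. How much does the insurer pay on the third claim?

$213

Claim 1 — $4,860: deductible takes $2,425, $2,435 remains; coinsurance $2,435 × 50% = $1,217.50. Cost to traveler: $3,642.50. OOP to date $3,642.50. Insurer: $4,860 − $3,642.50 = $1,217.50.
Claim 2 — $1,972: deductible already satisfied, so traveler's share is 50% × $1,972 = $986. Traveler owes $986 (running OOP $4,628.50). Insurer: $1,972 − $986 = $986.
Claim 3 — $426: deductible already satisfied, so traveler's share is 50% × $426 = $213. Traveler pays $213; OOP now $4,841.50. Plan pays $426 − $213 = $213.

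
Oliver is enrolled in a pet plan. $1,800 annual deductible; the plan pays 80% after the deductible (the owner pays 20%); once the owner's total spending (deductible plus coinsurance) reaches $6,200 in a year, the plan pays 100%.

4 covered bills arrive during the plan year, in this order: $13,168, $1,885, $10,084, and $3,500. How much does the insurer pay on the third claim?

Claim 1 ($13,168): $1,800 finishes the deductible; $11,368 goes to coinsurance; coinsurance $11,368 × 20% = $2,273.60. Owner pays $4,073.60; OOP now $4,073.60. Insurer: $13,168 − $4,073.60 = $9,094.40.
Claim 2 ($1,885): 20% coinsurance on $1,885 = $377. Owner owes $377 (running OOP $4,450.60). Plan pays $1,885 − $377 = $1,508.
Claim 3 ($10,084): deductible met; 20% of $10,084 = $2,016.80. OOP would hit $6,467.40 > $6,200, so the cap limits the owner to $6,200 − $4,450.60 = $1,749.40. Plan pays $10,084 − $1,749.40 = $8,334.60.

$8,334.60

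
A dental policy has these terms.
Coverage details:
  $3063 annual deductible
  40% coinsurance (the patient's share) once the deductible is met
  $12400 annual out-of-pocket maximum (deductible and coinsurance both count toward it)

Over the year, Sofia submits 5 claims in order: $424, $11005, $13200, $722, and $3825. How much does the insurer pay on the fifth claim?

Claim 1 ($424): entire amount goes to the deductible. Cost to patient: $424. OOP to date $424. Insurer: $424 − $424 = $0.
Claim 2 ($11005): deductible takes $2639, $8366 remains; coinsurance $8366 × 40% = $3346.40. Patient owes $5985.40 (running OOP $6409.40). Plan pays $11005 − $5985.40 = $5019.60.
Claim 3 ($13200): 40% coinsurance on $13200 = $5280. Cost to patient: $5280. OOP to date $11689.40. Insurer: $13200 − $5280 = $7920.
Claim 4 ($722): 40% coinsurance on $722 = $288.80. Patient owes $288.80 (running OOP $11978.20). Plan pays $722 − $288.80 = $433.20.
Claim 5 ($3825): 40% coinsurance on $3825 = $1530. Adding that to $11978.20 gives $13508.20, past the $12400 cap; patient pays only $12400 − $11978.20 = $421.80. Insurer: $3825 − $421.80 = $3403.20.

$3403.20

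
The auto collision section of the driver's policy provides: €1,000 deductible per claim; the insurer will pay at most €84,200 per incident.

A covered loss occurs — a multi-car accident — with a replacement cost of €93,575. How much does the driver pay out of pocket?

€9,375

After the deductible, €93,575 − €1,000 = €92,575 remains.
€92,575 exceeds the €84,200 limit, so the insurer pays the limit: €84,200.
Out of pocket: €93,575 − €84,200 = €9,375.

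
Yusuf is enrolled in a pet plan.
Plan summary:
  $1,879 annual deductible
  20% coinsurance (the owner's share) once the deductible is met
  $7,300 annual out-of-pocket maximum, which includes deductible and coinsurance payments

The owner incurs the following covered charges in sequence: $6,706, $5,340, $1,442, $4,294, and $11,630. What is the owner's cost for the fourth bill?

#1 ($6,706): deductible takes $1,879, $4,827 remains; owner's 20% is $965.40. Owner pays $2,844.40; OOP now $2,844.40.
#2 ($5,340): deductible met; 20% of $5,340 = $1,068. Owner owes $1,068 (running OOP $3,912.40).
#3 ($1,442): deductible met; 20% of $1,442 = $288.40. Cost to owner: $288.40. OOP to date $4,200.80.
#4 ($4,294): deductible met; 20% of $4,294 = $858.80. Cost to owner: $858.80. OOP to date $5,059.60.

$858.80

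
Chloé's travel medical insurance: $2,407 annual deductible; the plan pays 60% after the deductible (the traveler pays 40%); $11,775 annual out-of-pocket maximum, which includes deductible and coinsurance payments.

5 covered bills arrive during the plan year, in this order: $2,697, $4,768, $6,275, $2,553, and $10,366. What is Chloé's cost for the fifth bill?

#1 ($2,697): $2,407 to deductible, leaving $290; 40% of $290 = $116. Cost to traveler: $2,523. OOP to date $2,523.
#2 ($4,768): deductible already satisfied, so traveler's share is 40% × $4,768 = $1,907.20. Traveler owes $1,907.20 (running OOP $4,430.20).
#3 ($6,275): deductible met; 40% of $6,275 = $2,510. Traveler owes $2,510 (running OOP $6,940.20).
#4 ($2,553): 40% coinsurance on $2,553 = $1,021.20. Cost to traveler: $1,021.20. OOP to date $7,961.40.
#5 ($10,366): deductible met; 40% of $10,366 = $4,146.40. OOP would hit $12,107.80 > $11,775, so the cap limits the traveler to $11,775 − $7,961.40 = $3,813.60.

$3,813.60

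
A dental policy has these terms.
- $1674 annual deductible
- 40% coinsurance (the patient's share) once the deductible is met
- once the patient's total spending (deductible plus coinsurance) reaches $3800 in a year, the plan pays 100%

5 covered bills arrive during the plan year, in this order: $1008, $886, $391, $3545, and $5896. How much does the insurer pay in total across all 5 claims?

$7926

#1 ($1008): entire amount goes to the deductible. Patient pays $1008; OOP now $1008. Plan pays $1008 − $1008 = $0.
#2 ($886): deductible takes $666, $220 remains; patient's 40% is $88. Patient pays $754; OOP now $1762. Plan pays $886 − $754 = $132.
#3 ($391): deductible met; 40% of $391 = $156.40. Patient owes $156.40 (running OOP $1918.40). Plan pays $391 − $156.40 = $234.60.
#4 ($3545): 40% coinsurance on $3545 = $1418. Patient pays $1418; OOP now $3336.40. Insurer: $3545 − $1418 = $2127.
#5 ($5896): deductible already satisfied, so patient's share is 40% × $5896 = $2358.40. Adding that to $3336.40 gives $5694.80, past the $3800 cap; patient pays only $3800 − $3336.40 = $463.60. Insurer: $5896 − $463.60 = $5432.40.
Insurer total = bills − patient's total = $11726 − $3800 = $7926.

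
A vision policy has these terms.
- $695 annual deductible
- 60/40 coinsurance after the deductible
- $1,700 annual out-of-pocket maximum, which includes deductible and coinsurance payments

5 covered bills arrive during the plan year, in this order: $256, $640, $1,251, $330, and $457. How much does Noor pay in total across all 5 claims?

$1,590.60

Claim 1 — $256: fully absorbed by the deductible. Member pays $256; OOP now $256.
Claim 2 — $640: $439 to deductible, leaving $201; member's 40% is $80.40. Member owes $519.40 (running OOP $775.40).
Claim 3 — $1,251: 40% coinsurance on $1,251 = $500.40. Member owes $500.40 (running OOP $1,275.80).
Claim 4 — $330: deductible met; 40% of $330 = $132. Member pays $132; OOP now $1,407.80.
Claim 5 — $457: 40% coinsurance on $457 = $182.80. Member owes $182.80 (running OOP $1,590.60).
Total paid by the member: $256 + $519.40 + $500.40 + $132 + $182.80 = $1,590.60.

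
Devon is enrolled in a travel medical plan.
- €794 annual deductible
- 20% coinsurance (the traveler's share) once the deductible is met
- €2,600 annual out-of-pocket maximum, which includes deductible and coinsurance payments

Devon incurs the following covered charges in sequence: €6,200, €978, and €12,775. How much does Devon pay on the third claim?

€529.20

#1 (€6,200): deductible takes €794, €5,406 remains; traveler's 20% is €1,081.20. Cost to traveler: €1,875.20. OOP to date €1,875.20.
#2 (€978): 20% coinsurance on €978 = €195.60. Cost to traveler: €195.60. OOP to date €2,070.80.
#3 (€12,775): 20% coinsurance on €12,775 = €2,555. Adding that to €2,070.80 gives €4,625.80, past the €2,600 cap; traveler pays only €2,600 − €2,070.80 = €529.20.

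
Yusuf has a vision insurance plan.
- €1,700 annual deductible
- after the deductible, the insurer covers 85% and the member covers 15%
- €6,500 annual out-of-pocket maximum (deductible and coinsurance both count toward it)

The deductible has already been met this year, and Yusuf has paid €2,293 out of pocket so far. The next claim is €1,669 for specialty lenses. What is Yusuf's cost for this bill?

€250.35

The deductible is already satisfied, so the full bill goes to coinsurance.
15% of €1,669 = €250.35 falls to the member.
Total out-of-pocket so far would be €2,293 + €250.35 = €2,543.35, below the €6,500 cap — no reduction.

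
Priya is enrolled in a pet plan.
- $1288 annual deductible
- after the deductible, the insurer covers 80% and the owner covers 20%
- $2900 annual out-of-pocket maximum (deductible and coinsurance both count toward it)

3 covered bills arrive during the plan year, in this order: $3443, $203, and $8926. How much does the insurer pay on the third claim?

Bill 1, $3443: $1288 to deductible, leaving $2155; 20% of $2155 = $431. Owner pays $1719; OOP now $1719. Insurer: $3443 − $1719 = $1724.
Bill 2, $203: deductible already satisfied, so owner's share is 20% × $203 = $40.60. Owner owes $40.60 (running OOP $1759.60). Insurer: $203 − $40.60 = $162.40.
Bill 3, $8926: deductible met; 20% of $8926 = $1785.20. OOP would hit $3544.80 > $2900, so the cap limits the owner to $2900 − $1759.60 = $1140.40. Plan pays $8926 − $1140.40 = $7785.60.

$7785.60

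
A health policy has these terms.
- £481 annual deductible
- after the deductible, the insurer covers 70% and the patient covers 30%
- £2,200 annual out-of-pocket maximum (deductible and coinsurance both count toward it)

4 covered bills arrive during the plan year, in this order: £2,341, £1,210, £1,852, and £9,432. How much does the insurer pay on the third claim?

Claim 1 (£2,341): £481 to deductible, leaving £1,860; 30% of £1,860 = £558. Cost to patient: £1,039. OOP to date £1,039. Insurer: £2,341 − £1,039 = £1,302.
Claim 2 (£1,210): deductible met; 30% of £1,210 = £363. Cost to patient: £363. OOP to date £1,402. Insurer: £1,210 − £363 = £847.
Claim 3 (£1,852): deductible met; 30% of £1,852 = £555.60. Patient owes £555.60 (running OOP £1,957.60). Insurer: £1,852 − £555.60 = £1,296.40.

£1,296.40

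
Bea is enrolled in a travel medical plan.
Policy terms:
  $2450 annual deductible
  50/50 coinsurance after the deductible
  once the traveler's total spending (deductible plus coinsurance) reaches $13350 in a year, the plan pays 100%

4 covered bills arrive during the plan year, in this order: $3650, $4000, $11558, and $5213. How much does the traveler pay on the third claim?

$5779

Claim 1 — $3650: $2450 finishes the deductible; $1200 goes to coinsurance; 50% of $1200 = $600. Traveler owes $3050 (running OOP $3050).
Claim 2 — $4000: deductible met; 50% of $4000 = $2000. Traveler pays $2000; OOP now $5050.
Claim 3 — $11558: 50% coinsurance on $11558 = $5779. Traveler owes $5779 (running OOP $10829).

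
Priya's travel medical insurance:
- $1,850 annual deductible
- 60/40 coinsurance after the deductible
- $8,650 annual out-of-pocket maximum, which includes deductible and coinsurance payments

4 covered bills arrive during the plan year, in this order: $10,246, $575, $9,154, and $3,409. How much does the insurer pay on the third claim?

Claim 1 — $10,246: $1,850 finishes the deductible; $8,396 goes to coinsurance; traveler's 40% is $3,358.40. Cost to traveler: $5,208.40. OOP to date $5,208.40. Insurer: $10,246 − $5,208.40 = $5,037.60.
Claim 2 — $575: 40% coinsurance on $575 = $230. Cost to traveler: $230. OOP to date $5,438.40. Plan pays $575 − $230 = $345.
Claim 3 — $9,154: 40% coinsurance on $9,154 = $3,661.60. OOP would hit $9,100 > $8,650, so the cap limits the traveler to $8,650 − $5,438.40 = $3,211.60. Insurer: $9,154 − $3,211.60 = $5,942.40.

$5,942.40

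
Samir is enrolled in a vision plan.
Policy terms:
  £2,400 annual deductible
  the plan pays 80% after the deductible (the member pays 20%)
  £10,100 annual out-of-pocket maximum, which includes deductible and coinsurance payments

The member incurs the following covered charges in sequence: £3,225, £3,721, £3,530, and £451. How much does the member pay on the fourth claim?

£90.20

Claim 1 — £3,225: £2,400 finishes the deductible; £825 goes to coinsurance; 20% of £825 = £165. Member owes £2,565 (running OOP £2,565).
Claim 2 — £3,721: deductible met; 20% of £3,721 = £744.20. Member pays £744.20; OOP now £3,309.20.
Claim 3 — £3,530: deductible already satisfied, so member's share is 20% × £3,530 = £706. Member owes £706 (running OOP £4,015.20).
Claim 4 — £451: deductible met; 20% of £451 = £90.20. Member owes £90.20 (running OOP £4,105.40).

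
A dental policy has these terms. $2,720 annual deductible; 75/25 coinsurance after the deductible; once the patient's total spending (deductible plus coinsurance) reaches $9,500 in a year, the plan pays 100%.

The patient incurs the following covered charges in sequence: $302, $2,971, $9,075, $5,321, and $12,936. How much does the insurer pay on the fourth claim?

Claim 1 — $302: fully absorbed by the deductible. Patient pays $302; OOP now $302. Insurer: $302 − $302 = $0.
Claim 2 — $2,971: $2,418 finishes the deductible; $553 goes to coinsurance; coinsurance $553 × 25% = $138.25. Cost to patient: $2,556.25. OOP to date $2,858.25. Plan pays $2,971 − $2,556.25 = $414.75.
Claim 3 — $9,075: deductible met; 25% of $9,075 = $2,268.75. Patient owes $2,268.75 (running OOP $5,127). Plan pays $9,075 − $2,268.75 = $6,806.25.
Claim 4 — $5,321: deductible already satisfied, so patient's share is 25% × $5,321 = $1,330.25. Cost to patient: $1,330.25. OOP to date $6,457.25. Insurer: $5,321 − $1,330.25 = $3,990.75.

$3,990.75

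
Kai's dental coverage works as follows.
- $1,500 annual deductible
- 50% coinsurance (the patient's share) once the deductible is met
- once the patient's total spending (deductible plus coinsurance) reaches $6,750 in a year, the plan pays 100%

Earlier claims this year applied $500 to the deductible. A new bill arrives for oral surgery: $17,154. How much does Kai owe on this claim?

$6,250

Remaining deductible: $1,500 − $500 = $1,000.
The remaining $16,154 (= $17,154 − $1,000) moves to coinsurance.
50% of $16,154 = $8,077 falls to the patient.
Patient responsibility before any cap: $1,000 + $8,077 = $9,077.
That would bring total out-of-pocket to $9,577, past the $6,750 cap. The patient is capped at $6,750 − $500 = $6,250 on this claim.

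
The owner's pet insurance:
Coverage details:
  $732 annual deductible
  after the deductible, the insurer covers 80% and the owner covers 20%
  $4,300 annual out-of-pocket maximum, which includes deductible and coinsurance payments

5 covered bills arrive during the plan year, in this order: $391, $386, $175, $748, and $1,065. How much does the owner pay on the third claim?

$35

#1 ($391): entire amount goes to the deductible. Cost to owner: $391. OOP to date $391.
#2 ($386): $341 finishes the deductible; $45 goes to coinsurance; owner's 20% is $9. Owner pays $350; OOP now $741.
#3 ($175): deductible already satisfied, so owner's share is 20% × $175 = $35. Owner pays $35; OOP now $776.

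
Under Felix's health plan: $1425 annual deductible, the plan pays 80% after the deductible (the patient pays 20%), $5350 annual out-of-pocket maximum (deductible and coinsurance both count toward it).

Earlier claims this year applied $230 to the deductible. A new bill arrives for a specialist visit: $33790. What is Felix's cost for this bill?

$230 of the $1425 deductible is already met, leaving $1195.
The remaining $32595 (= $33790 − $1195) moves to coinsurance.
20% of $32595 = $6519 falls to the patient.
So the patient owes $1195 + $6519 = $7714 before any cap.
Adding $7714 to the $230 already spent would give $7944, which exceeds the $5350 cap; the patient pays just $5350 − $230 = $5120.

$5120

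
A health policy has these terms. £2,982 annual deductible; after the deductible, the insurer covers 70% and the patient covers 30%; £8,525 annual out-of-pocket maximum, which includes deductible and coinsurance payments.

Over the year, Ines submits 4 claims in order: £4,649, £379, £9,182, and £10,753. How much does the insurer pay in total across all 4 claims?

£16,438

Bill 1, £4,649: deductible takes £2,982, £1,667 remains; patient's 30% is £500.10. Cost to patient: £3,482.10. OOP to date £3,482.10. Insurer: £4,649 − £3,482.10 = £1,166.90.
Bill 2, £379: 30% coinsurance on £379 = £113.70. Patient owes £113.70 (running OOP £3,595.80). Plan pays £379 − £113.70 = £265.30.
Bill 3, £9,182: deductible already satisfied, so patient's share is 30% × £9,182 = £2,754.60. Cost to patient: £2,754.60. OOP to date £6,350.40. Plan pays £9,182 − £2,754.60 = £6,427.40.
Bill 4, £10,753: deductible already satisfied, so patient's share is 30% × £10,753 = £3,225.90. OOP would hit £9,576.30 > £8,525, so the cap limits the patient to £8,525 − £6,350.40 = £2,174.60. Insurer: £10,753 − £2,174.60 = £8,578.40.
Insurer total = bills − patient's total = £24,963 − £8,525 = £16,438.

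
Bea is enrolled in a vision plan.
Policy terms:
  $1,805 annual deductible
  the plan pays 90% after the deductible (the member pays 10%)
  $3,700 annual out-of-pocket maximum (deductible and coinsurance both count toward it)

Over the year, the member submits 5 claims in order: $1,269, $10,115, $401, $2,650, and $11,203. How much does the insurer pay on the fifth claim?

$10,571

#1 ($1,269): fully absorbed by the deductible. Member owes $1,269 (running OOP $1,269). Plan pays $1,269 − $1,269 = $0.
#2 ($10,115): deductible takes $536, $9,579 remains; 10% of $9,579 = $957.90. Member owes $1,493.90 (running OOP $2,762.90). Insurer: $10,115 − $1,493.90 = $8,621.10.
#3 ($401): deductible already satisfied, so member's share is 10% × $401 = $40.10. Cost to member: $40.10. OOP to date $2,803. Insurer: $401 − $40.10 = $360.90.
#4 ($2,650): 10% coinsurance on $2,650 = $265. Member pays $265; OOP now $3,068. Plan pays $2,650 − $265 = $2,385.
#5 ($11,203): deductible met; 10% of $11,203 = $1,120.30. That would push OOP to $4,188.30, over the $3,700 cap, so member pays $3,700 − $3,068 = $632. Insurer: $11,203 − $632 = $10,571.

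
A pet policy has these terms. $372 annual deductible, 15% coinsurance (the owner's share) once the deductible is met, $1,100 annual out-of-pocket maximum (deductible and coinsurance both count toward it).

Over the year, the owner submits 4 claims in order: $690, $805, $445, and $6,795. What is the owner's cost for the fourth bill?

$492.80

#1 ($690): $372 finishes the deductible; $318 goes to coinsurance; 15% of $318 = $47.70. Cost to owner: $419.70. OOP to date $419.70.
#2 ($805): deductible already satisfied, so owner's share is 15% × $805 = $120.75. Cost to owner: $120.75. OOP to date $540.45.
#3 ($445): deductible already satisfied, so owner's share is 15% × $445 = $66.75. Owner pays $66.75; OOP now $607.20.
#4 ($6,795): deductible already satisfied, so owner's share is 15% × $6,795 = $1,019.25. Adding that to $607.20 gives $1,626.45, past the $1,100 cap; owner pays only $1,100 − $607.20 = $492.80.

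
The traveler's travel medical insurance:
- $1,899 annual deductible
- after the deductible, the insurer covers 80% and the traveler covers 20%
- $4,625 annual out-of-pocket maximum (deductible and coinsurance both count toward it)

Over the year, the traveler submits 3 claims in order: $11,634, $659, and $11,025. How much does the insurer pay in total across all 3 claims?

$18,693

#1 ($11,634): $1,899 finishes the deductible; $9,735 goes to coinsurance; 20% of $9,735 = $1,947. Cost to traveler: $3,846. OOP to date $3,846. Plan pays $11,634 − $3,846 = $7,788.
#2 ($659): deductible met; 20% of $659 = $131.80. Traveler pays $131.80; OOP now $3,977.80. Plan pays $659 − $131.80 = $527.20.
#3 ($11,025): deductible met; 20% of $11,025 = $2,205. OOP would hit $6,182.80 > $4,625, so the cap limits the traveler to $4,625 − $3,977.80 = $647.20. Plan pays $11,025 − $647.20 = $10,377.80.
Insurer total = bills − traveler's total = $23,318 − $4,625 = $18,693.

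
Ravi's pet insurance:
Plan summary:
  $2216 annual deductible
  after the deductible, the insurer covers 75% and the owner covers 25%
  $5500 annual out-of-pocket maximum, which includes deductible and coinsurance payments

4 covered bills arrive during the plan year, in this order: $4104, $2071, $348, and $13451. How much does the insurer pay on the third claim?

$261

Bill 1, $4104: $2216 to deductible, leaving $1888; 25% of $1888 = $472. Owner owes $2688 (running OOP $2688). Plan pays $4104 − $2688 = $1416.
Bill 2, $2071: deductible already satisfied, so owner's share is 25% × $2071 = $517.75. Owner pays $517.75; OOP now $3205.75. Insurer: $2071 − $517.75 = $1553.25.
Bill 3, $348: 25% coinsurance on $348 = $87. Cost to owner: $87. OOP to date $3292.75. Plan pays $348 − $87 = $261.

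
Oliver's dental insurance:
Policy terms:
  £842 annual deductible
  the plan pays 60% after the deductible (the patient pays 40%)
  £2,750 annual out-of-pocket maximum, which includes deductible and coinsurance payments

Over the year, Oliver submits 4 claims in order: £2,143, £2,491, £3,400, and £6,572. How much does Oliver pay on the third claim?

Claim 1 — £2,143: deductible takes £842, £1,301 remains; coinsurance £1,301 × 40% = £520.40. Cost to patient: £1,362.40. OOP to date £1,362.40.
Claim 2 — £2,491: deductible already satisfied, so patient's share is 40% × £2,491 = £996.40. Cost to patient: £996.40. OOP to date £2,358.80.
Claim 3 — £3,400: deductible met; 40% of £3,400 = £1,360. That would push OOP to £3,718.80, over the £2,750 cap, so patient pays £2,750 − £2,358.80 = £391.20.

£391.20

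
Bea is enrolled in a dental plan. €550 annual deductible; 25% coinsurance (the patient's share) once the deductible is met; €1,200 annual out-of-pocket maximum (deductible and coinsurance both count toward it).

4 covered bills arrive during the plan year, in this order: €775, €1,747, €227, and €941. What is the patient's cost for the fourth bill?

#1 (€775): deductible takes €550, €225 remains; patient's 25% is €56.25. Patient pays €606.25; OOP now €606.25.
#2 (€1,747): deductible already satisfied, so patient's share is 25% × €1,747 = €436.75. Cost to patient: €436.75. OOP to date €1,043.
#3 (€227): deductible met; 25% of €227 = €56.75. Patient pays €56.75; OOP now €1,099.75.
#4 (€941): deductible met; 25% of €941 = €235.25. That would push OOP to €1,335, over the €1,200 cap, so patient pays €1,200 − €1,099.75 = €100.25.

€100.25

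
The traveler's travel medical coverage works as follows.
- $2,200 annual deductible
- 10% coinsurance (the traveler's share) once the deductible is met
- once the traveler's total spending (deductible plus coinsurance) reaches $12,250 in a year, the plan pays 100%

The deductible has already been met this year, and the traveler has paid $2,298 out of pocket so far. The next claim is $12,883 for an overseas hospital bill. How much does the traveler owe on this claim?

$1,288.30

The deductible is already satisfied, so the full bill goes to coinsurance.
10% of $12,883 = $1,288.30 falls to the traveler.
Cumulative spending $2,298 + $1,288.30 = $3,586.30 stays under the $12,250 maximum.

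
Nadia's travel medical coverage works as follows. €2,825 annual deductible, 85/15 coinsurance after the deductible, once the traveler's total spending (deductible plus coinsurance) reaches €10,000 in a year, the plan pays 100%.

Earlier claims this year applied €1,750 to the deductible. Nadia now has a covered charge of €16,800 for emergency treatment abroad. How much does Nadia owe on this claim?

€3,433.75

Remaining deductible: €2,825 − €1,750 = €1,075.
That leaves €16,800 − €1,075 = €15,725 for coinsurance.
Traveler's 15% share of €15,725 is €2,358.75.
So the traveler owes €1,075 + €2,358.75 = €3,433.75 before any cap.
Cumulative spending €1,750 + €3,433.75 = €5,183.75 stays under the €10,000 maximum.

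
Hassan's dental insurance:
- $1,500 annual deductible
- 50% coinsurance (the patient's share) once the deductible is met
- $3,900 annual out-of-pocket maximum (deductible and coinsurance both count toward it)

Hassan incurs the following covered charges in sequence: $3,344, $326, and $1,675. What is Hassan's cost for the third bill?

Claim 1 — $3,344: deductible takes $1,500, $1,844 remains; 50% of $1,844 = $922. Patient owes $2,422 (running OOP $2,422).
Claim 2 — $326: 50% coinsurance on $326 = $163. Patient pays $163; OOP now $2,585.
Claim 3 — $1,675: deductible already satisfied, so patient's share is 50% × $1,675 = $837.50. Cost to patient: $837.50. OOP to date $3,422.50.

$837.50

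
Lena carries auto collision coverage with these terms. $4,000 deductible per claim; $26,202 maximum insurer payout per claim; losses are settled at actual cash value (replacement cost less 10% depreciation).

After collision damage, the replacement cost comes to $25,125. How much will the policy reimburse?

Actual cash value after 10% depreciation: $25,125 × 90% = $22,612.50.
Subtract the deductible: $22,612.50 − $4,000 = $18,612.50.
$18,612.50 is within the $26,202 limit, so the insurer pays $18,612.50.

$18,612.50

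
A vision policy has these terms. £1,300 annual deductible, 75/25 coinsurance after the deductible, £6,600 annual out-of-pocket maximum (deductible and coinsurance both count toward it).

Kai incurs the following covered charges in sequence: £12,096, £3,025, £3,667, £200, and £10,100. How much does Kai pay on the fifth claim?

#1 (£12,096): £1,300 to deductible, leaving £10,796; 25% of £10,796 = £2,699. Member pays £3,999; OOP now £3,999.
#2 (£3,025): deductible met; 25% of £3,025 = £756.25. Member pays £756.25; OOP now £4,755.25.
#3 (£3,667): deductible met; 25% of £3,667 = £916.75. Cost to member: £916.75. OOP to date £5,672.
#4 (£200): deductible already satisfied, so member's share is 25% × £200 = £50. Member pays £50; OOP now £5,722.
#5 (£10,100): 25% coinsurance on £10,100 = £2,525. That would push OOP to £8,247, over the £6,600 cap, so member pays £6,600 − £5,722 = £878.

£878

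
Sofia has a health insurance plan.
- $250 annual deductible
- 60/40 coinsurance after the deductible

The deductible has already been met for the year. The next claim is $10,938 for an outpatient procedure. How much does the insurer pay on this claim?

The deductible is already satisfied, so the full bill goes to coinsurance.
40% of $10,938 = $4,375.20 falls to the patient.
The insurer covers the remainder: $10,938 − $4,375.20 = $6,562.80.

$6,562.80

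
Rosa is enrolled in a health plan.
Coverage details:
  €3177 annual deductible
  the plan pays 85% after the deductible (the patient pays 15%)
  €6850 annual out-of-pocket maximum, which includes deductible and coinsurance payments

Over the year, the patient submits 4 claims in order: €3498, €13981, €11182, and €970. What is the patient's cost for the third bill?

€1527.70

Claim 1 (€3498): deductible takes €3177, €321 remains; coinsurance €321 × 15% = €48.15. Cost to patient: €3225.15. OOP to date €3225.15.
Claim 2 (€13981): deductible met; 15% of €13981 = €2097.15. Patient pays €2097.15; OOP now €5322.30.
Claim 3 (€11182): deductible met; 15% of €11182 = €1677.30. Adding that to €5322.30 gives €6999.60, past the €6850 cap; patient pays only €6850 − €5322.30 = €1527.70.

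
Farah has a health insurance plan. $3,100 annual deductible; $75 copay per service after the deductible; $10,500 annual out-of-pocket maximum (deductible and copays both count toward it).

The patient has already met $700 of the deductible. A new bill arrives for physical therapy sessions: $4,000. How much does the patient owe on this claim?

$2,475

Deductible still to meet: $3,100 − $700 = $2,400.
The remaining $1,600 (= $4,000 − $2,400) moves to the copay.
Copay on this service: $75.
So the patient owes $2,400 + $75 = $2,475 before any cap.
Year-to-date out-of-pocket becomes $700 + $2,475 = $3,175, still under the $10,500 maximum, so no cap applies.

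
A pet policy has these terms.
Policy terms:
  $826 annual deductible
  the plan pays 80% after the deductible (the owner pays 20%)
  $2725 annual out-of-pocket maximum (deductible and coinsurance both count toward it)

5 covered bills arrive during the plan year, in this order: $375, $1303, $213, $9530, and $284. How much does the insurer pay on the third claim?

$170.40

Bill 1, $375: entire amount goes to the deductible. Owner owes $375 (running OOP $375). Insurer: $375 − $375 = $0.
Bill 2, $1303: $451 finishes the deductible; $852 goes to coinsurance; owner's 20% is $170.40. Cost to owner: $621.40. OOP to date $996.40. Insurer: $1303 − $621.40 = $681.60.
Bill 3, $213: 20% coinsurance on $213 = $42.60. Owner owes $42.60 (running OOP $1039). Insurer: $213 − $42.60 = $170.40.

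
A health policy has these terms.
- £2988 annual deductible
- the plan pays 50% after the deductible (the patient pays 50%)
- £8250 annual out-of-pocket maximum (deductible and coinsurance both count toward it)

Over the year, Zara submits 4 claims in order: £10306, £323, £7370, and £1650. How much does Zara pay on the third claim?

Claim 1 (£10306): deductible takes £2988, £7318 remains; patient's 50% is £3659. Patient owes £6647 (running OOP £6647).
Claim 2 (£323): deductible already satisfied, so patient's share is 50% × £323 = £161.50. Cost to patient: £161.50. OOP to date £6808.50.
Claim 3 (£7370): deductible met; 50% of £7370 = £3685. OOP would hit £10493.50 > £8250, so the cap limits the patient to £8250 − £6808.50 = £1441.50.

£1441.50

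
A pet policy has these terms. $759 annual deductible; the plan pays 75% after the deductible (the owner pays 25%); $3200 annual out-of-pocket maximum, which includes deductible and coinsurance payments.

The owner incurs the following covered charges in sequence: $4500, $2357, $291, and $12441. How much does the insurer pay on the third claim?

$218.25

#1 ($4500): $759 to deductible, leaving $3741; 25% of $3741 = $935.25. Owner pays $1694.25; OOP now $1694.25. Plan pays $4500 − $1694.25 = $2805.75.
#2 ($2357): deductible met; 25% of $2357 = $589.25. Owner owes $589.25 (running OOP $2283.50). Plan pays $2357 − $589.25 = $1767.75.
#3 ($291): deductible met; 25% of $291 = $72.75. Cost to owner: $72.75. OOP to date $2356.25. Plan pays $291 − $72.75 = $218.25.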